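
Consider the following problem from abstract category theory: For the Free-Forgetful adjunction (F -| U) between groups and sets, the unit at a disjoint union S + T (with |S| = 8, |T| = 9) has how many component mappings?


The unit eta_X: X -> U(F(X)) of the Free-Forgetful adjunction
maps each element of X to a generator of F(X). For X = S + T (disjoint
union in Set), |S + T| = |S| + |T|.
Total mappings = 8 + 9 = 17.

17


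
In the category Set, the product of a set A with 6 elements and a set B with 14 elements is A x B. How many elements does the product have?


In Set, the product A x B is the Cartesian product.
By the universal property, |A x B| = |A| * |B|.
|A x B| = 6 * 14 = 84

84


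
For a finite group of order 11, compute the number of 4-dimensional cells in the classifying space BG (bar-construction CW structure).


In the bar-construction CW model of BG, the n-cells are indexed by
n-tuples [g_1|...|g_n] of non-identity elements of G (degenerate
simplices with some g_i = e do not contribute cells), so there are
(|G| - 1)^n n-cells.
For dim = 4 with |G| = 11:
cells = (11 - 1)^4 = 10^4 = 10000

10000


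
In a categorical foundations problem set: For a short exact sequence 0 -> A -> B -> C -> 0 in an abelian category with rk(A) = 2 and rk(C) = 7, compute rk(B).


For a short exact sequence 0 -> A -> B -> C -> 0,
rank is additive: rank(B) = rank(A) + rank(C).
rank(B) = 2 + 7 = 9

9


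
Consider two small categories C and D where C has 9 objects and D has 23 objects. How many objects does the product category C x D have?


The product category C x D has objects that are pairs (c, d).
Number of pairs = |Ob(C)| * |Ob(D)| = 9 * 23 = 207

207


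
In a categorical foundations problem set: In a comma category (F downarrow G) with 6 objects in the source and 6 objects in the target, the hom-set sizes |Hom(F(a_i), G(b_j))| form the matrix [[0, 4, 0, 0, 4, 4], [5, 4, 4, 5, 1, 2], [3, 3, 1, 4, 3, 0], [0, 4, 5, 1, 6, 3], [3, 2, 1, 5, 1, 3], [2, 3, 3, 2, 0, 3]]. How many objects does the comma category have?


Objects of (F downarrow G) are triples (a, b, h: F(a)->G(b)).
The count equals the sum of all entries in the hom-matrix.
sum(row 0) = 12
sum(row 1) = 21
sum(row 2) = 14
sum(row 3) = 19
sum(row 4) = 15
sum(row 5) = 13
Grand total = 94

94


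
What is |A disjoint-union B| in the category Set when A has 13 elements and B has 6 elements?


In Set, the coproduct A + B is the disjoint union.
|A + B| = |A| + |B| = 13 + 6 = 19

19


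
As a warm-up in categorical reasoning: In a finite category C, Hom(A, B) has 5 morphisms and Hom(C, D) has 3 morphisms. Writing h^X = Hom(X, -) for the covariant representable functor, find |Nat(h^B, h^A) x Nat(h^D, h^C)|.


By the Yoneda lemma, Nat(h^B, h^A) is isomorphic to Hom(A, B),
so |Nat(h^B, h^A)| = |Hom(A, B)| and |Nat(h^D, h^C)| = |Hom(C, D)|.
|Hom(A, B)| = 5, |Hom(C, D)| = 3.
|Nat(h^B, h^A) x Nat(h^D, h^C)| = 5 * 3 = 15

15


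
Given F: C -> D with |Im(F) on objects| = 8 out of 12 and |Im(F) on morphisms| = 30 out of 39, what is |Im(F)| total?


The image of F consists of distinct objects and distinct morphisms.
|Im(F)| on objects = 8
|Im(F)| on morphisms = 30
Total image cardinality = 8 + 30 = 38

38


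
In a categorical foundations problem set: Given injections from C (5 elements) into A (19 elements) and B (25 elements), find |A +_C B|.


The pushout A +_C B identifies the images of C in A and B.
|A +_C B| = |A| + |B| - |C| (for injections).
= 19 + 25 - 5 = 39

39


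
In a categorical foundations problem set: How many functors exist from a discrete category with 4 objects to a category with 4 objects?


A functor from a discrete category C to D is determined by
where each object maps. Each of the 4 objects of C can map
to any of the 4 objects of D independently.
Number of functors = 4^4 = 256

256


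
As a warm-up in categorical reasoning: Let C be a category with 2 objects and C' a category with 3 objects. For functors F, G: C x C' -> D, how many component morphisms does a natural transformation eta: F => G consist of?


A natural transformation eta: F => G assigns one component morphism per
object of the domain category.
The domain is the product category C x C', so
|Ob(C x C')| = |Ob(C)| * |Ob(C')| = 2 * 3 = 6.
Therefore eta has 6 component morphisms.

6


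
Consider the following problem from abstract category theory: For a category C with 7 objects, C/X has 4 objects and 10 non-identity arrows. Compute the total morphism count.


In the slice category C/X, objects are morphisms to X.
Identity morphisms: 4 (one per object of C/X).
Non-identity morphisms: 10.
Total = 4 + 10 = 14

14


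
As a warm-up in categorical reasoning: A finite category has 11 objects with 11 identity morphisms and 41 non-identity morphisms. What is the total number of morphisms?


Each object has an identity morphism, giving 11 identities.
Adding the 41 non-identity morphisms:
Total = 11 + 41 = 52

52


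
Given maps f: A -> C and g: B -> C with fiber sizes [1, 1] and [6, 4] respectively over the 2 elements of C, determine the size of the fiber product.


The pullback A x_C B consists of pairs (a, b) with f(a) = g(b).
For each element c in C, the fiber product has |f^-1(c)| * |g^-1(c)| elements.
Summing over C: 1 * 6 + 1 * 4
= 6 + 4 = 10

10


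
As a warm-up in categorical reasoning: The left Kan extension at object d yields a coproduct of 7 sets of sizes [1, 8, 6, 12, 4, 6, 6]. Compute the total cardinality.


Pointwise, the left Kan extension (Lan_F H)(d) is the colimit, indexed
by the comma category (F downarrow d), of H composed with the
projection (F downarrow d) -> C. Here that colimit is given
as a coproduct (disjoint union) of sets, so its cardinality is the
sum of the sizes of the summands.
Coproduct of sets with sizes: 1 + 8 + 6 + 12 + 4 + 6 + 6
= 43

43


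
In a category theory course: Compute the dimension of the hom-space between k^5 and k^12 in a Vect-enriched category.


In Vect-enriched categories, Hom(k^n, k^m) is the space of m x n matrices.
dim(Hom(k^5, k^12)) = 12 * 5 = 60

60


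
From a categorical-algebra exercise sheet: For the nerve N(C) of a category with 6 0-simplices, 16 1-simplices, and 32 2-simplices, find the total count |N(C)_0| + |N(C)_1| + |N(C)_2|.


The 2-skeleton of the nerve N(C) consists of simplices in dimensions 0, 1, 2:
  |N(C)_0| = 6 (objects)
  |N(C)_1| = 16 (morphisms)
  |N(C)_2| = 32 (composable pairs)
Total = 6 + 16 + 32 = 54

54


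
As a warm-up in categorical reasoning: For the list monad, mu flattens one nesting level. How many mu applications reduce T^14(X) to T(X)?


Each application of mu: T^2 -> T removes one layer of nesting.
Starting at depth 14 (i.e., T^14(X)), we need to reach T(X).
Number of mu applications = 14 - 1 = 13

13


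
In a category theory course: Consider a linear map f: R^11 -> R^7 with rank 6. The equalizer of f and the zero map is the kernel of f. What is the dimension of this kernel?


The equalizer of f and the zero map is ker(f).
By the rank-nullity theorem: dim(ker(f)) = dim(domain) - rank(f).
dim(ker(f)) = 11 - 6 = 5

5


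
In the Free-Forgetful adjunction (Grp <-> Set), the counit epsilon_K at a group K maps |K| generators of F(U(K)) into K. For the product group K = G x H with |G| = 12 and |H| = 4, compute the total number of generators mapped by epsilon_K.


The counit epsilon_K: F(U(K)) -> K of the Free-Forgetful adjunction
maps |K| generators of F(U(K)) into K. For K = G x H (the product group),
|G x H| = |G| * |H|.
Total generators mapped = 12 * 4 = 48.

48


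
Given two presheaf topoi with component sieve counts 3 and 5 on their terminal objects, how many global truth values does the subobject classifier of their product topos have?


In a product of presheaf topoi E_1 x E_2, the subobject classifier
is Omega = Omega_1 x Omega_2 (componentwise), so
|Omega(top)| = |Omega_1(top_1)| * |Omega_2(top_2)|.
= 3 * 5 = 15.

15


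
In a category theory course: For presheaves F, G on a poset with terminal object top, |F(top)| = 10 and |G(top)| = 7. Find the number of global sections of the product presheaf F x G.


Global sections of a presheaf on a poset with terminal top satisfy
Gamma(H) ~ H(top). Presheaves admit pointwise products, so
(F x G)(top) = F(top) x G(top) (Cartesian product).
|Gamma(F x G)| = |F(top)| * |G(top)| = 10 * 7 = 70.

70


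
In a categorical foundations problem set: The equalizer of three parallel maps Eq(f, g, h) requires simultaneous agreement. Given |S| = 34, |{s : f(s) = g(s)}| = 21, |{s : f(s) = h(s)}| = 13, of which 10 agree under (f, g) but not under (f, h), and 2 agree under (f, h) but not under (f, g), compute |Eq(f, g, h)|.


Eq(f, g, h) is the triple-agreement set: points in S where all three
maps take the same value. Using inclusion-exclusion on the pairwise data:
Pair (f, g) agrees on 21 points; pair (f, h) on 13 points.
Points agreeing under (f, g) but not (f, h) = 10; under (f, h) but not (f, g) = 2.
Triple-agreement = agreement-in-(f, g) minus points that agree under (f, g) but not (f, h):
|Eq(f, g, h)| = 21 - 10 = 11
(cross-check via (f, h): 13 - 2 = 11.)

11


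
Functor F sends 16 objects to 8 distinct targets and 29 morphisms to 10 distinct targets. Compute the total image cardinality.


The image of F consists of distinct objects and distinct morphisms.
|Im(F)| on objects = 8
|Im(F)| on morphisms = 10
Total image cardinality = 8 + 10 = 18

18


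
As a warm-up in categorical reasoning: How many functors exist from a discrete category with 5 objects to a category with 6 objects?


A functor from a discrete category C to D is determined by
where each object maps. Each of the 5 objects of C can map
to any of the 6 objects of D independently.
Number of functors = 6^5 = 7776

7776


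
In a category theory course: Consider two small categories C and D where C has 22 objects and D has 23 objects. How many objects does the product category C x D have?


The product category C x D has objects that are pairs (c, d).
Number of pairs = |Ob(C)| * |Ob(D)| = 22 * 23 = 506

506


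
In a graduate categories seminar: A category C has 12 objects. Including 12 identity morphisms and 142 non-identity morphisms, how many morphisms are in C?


Each object has an identity morphism, giving 12 identities.
Adding the 142 non-identity morphisms:
Total = 12 + 142 = 154

154


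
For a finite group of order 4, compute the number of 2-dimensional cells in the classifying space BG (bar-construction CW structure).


In the bar-construction CW model of BG, the n-cells are indexed by
n-tuples [g_1|...|g_n] of non-identity elements of G (degenerate
simplices with some g_i = e do not contribute cells), so there are
(|G| - 1)^n n-cells.
For dim = 2 with |G| = 4:
cells = (4 - 1)^2 = 3^2 = 9

9


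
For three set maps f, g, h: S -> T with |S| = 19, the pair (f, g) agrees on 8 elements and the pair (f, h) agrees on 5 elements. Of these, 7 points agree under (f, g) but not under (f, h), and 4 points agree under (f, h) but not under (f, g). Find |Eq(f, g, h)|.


Eq(f, g, h) is the triple-agreement set: points in S where all three
maps take the same value. Using inclusion-exclusion on the pairwise data:
Pair (f, g) agrees on 8 points; pair (f, h) on 5 points.
Points agreeing under (f, g) but not (f, h) = 7; under (f, h) but not (f, g) = 4.
Triple-agreement = agreement-in-(f, g) minus points that agree under (f, g) but not (f, h):
|Eq(f, g, h)| = 8 - 7 = 1
(cross-check via (f, h): 5 - 4 = 1.)

1


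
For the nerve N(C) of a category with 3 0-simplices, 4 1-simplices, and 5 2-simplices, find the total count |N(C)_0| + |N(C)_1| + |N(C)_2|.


The 2-skeleton of the nerve N(C) consists of simplices in dimensions 0, 1, 2:
  |N(C)_0| = 3 (objects)
  |N(C)_1| = 4 (morphisms)
  |N(C)_2| = 5 (composable pairs)
Total = 3 + 4 + 5 = 12

12


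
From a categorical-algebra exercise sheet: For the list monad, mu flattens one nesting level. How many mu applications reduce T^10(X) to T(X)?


Each application of mu: T^2 -> T removes one layer of nesting.
Starting at depth 10 (i.e., T^10(X)), we need to reach T(X).
Number of mu applications = 10 - 1 = 9

9


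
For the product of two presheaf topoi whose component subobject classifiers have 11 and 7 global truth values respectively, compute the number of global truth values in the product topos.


In a product of presheaf topoi E_1 x E_2, the subobject classifier
is Omega = Omega_1 x Omega_2 (componentwise), so
|Omega(top)| = |Omega_1(top_1)| * |Omega_2(top_2)|.
= 11 * 7 = 77.

77


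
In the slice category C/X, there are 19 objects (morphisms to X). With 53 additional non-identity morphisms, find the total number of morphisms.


In the slice category C/X, objects are morphisms to X.
Identity morphisms: 19 (one per object of C/X).
Non-identity morphisms: 53.
Total = 19 + 53 = 72

72


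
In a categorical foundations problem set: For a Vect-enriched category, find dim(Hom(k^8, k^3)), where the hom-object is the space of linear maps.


In Vect-enriched categories, Hom(k^n, k^m) is the space of m x n matrices.
dim(Hom(k^8, k^3)) = 3 * 8 = 24

24


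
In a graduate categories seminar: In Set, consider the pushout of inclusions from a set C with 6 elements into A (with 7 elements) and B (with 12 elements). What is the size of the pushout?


The pushout A +_C B identifies the images of C in A and B.
|A +_C B| = |A| + |B| - |C| (for injections).
= 7 + 12 - 6 = 13

13


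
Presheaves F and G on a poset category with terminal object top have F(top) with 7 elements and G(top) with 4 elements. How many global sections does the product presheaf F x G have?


Global sections of a presheaf on a poset with terminal top satisfy
Gamma(H) ~ H(top). Presheaves admit pointwise products, so
(F x G)(top) = F(top) x G(top) (Cartesian product).
|Gamma(F x G)| = |F(top)| * |G(top)| = 7 * 4 = 28.

28


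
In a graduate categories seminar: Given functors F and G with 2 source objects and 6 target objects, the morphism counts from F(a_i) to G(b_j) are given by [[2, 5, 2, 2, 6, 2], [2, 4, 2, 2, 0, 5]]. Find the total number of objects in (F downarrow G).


Objects of (F downarrow G) are triples (a, b, h: F(a)->G(b)).
The count equals the sum of all entries in the hom-matrix.
sum(row 0) = 19
sum(row 1) = 15
Grand total = 34

34


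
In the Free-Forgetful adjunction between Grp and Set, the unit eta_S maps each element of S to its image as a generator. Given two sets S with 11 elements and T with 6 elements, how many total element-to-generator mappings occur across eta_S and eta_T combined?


The unit eta_X: X -> U(F(X)) of the Free-Forgetful adjunction
maps each element of X to a generator of F(X). For X = S + T (disjoint
union in Set), |S + T| = |S| + |T|.
Total mappings = 11 + 6 = 17.

17


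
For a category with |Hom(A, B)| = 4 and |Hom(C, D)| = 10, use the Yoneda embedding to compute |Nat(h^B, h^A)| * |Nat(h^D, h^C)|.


By the Yoneda lemma, Nat(h^B, h^A) is isomorphic to Hom(A, B),
so |Nat(h^B, h^A)| = |Hom(A, B)| and |Nat(h^D, h^C)| = |Hom(C, D)|.
|Hom(A, B)| = 4, |Hom(C, D)| = 10.
|Nat(h^B, h^A) x Nat(h^D, h^C)| = 4 * 10 = 40

40


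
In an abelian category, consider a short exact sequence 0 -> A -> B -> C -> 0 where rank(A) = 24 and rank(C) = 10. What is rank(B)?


For a short exact sequence 0 -> A -> B -> C -> 0,
rank is additive: rank(B) = rank(A) + rank(C).
rank(B) = 24 + 10 = 34

34


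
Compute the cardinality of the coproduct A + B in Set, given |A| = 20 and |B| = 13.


In Set, the coproduct A + B is the disjoint union.
|A + B| = |A| + |B| = 20 + 13 = 33

33


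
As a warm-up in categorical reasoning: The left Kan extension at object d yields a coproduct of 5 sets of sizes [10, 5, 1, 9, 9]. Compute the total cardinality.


Pointwise, the left Kan extension (Lan_F H)(d) is the colimit, indexed
by the comma category (F downarrow d), of H composed with the
projection (F downarrow d) -> C. Here that colimit is given
as a coproduct (disjoint union) of sets, so its cardinality is the
sum of the sizes of the summands.
Coproduct of sets with sizes: 10 + 5 + 1 + 9 + 9
= 34

34


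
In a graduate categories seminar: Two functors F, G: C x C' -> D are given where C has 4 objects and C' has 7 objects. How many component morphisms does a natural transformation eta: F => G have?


A natural transformation eta: F => G assigns one component morphism per
object of the domain category.
The domain is the product category C x C', so
|Ob(C x C')| = |Ob(C)| * |Ob(C')| = 4 * 7 = 28.
Therefore eta has 28 component morphisms.

28


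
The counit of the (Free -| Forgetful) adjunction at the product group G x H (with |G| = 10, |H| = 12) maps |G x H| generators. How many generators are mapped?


The counit epsilon_K: F(U(K)) -> K of the Free-Forgetful adjunction
maps |K| generators of F(U(K)) into K. For K = G x H (the product group),
|G x H| = |G| * |H|.
Total generators mapped = 10 * 12 = 120.

120


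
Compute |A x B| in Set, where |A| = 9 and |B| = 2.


In Set, the product A x B is the Cartesian product.
By the universal property, |A x B| = |A| * |B|.
|A x B| = 9 * 2 = 18

18


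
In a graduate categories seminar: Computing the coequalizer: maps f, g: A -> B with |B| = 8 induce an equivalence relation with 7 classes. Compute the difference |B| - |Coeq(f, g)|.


The coequalizer Coeq(f, g) = B / ~ has one element per equivalence class.
|B| = 8, |Coeq(f, g)| = 7.
|B| - |Coeq(f, g)| = 8 - 7 = 1.

1


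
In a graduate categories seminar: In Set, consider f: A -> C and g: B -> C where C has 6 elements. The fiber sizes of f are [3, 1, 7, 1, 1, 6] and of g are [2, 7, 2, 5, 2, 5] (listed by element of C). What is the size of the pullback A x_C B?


The pullback A x_C B consists of pairs (a, b) with f(a) = g(b).
For each element c in C, the fiber product has |f^-1(c)| * |g^-1(c)| elements.
Summing over C: 3 * 2 + 1 * 7 + 7 * 2 + 1 * 5 + 1 * 2 + 6 * 5
= 6 + 7 + 14 + 5 + 2 + 30 = 64

64


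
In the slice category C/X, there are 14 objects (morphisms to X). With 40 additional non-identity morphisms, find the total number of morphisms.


In the slice category C/X, objects are morphisms to X.
Identity morphisms: 14 (one per object of C/X).
Non-identity morphisms: 40.
Total = 14 + 40 = 54

54


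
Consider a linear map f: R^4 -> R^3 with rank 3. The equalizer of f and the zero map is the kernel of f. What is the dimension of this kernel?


The equalizer of f and the zero map is ker(f).
By the rank-nullity theorem: dim(ker(f)) = dim(domain) - rank(f).
dim(ker(f)) = 4 - 3 = 1

1


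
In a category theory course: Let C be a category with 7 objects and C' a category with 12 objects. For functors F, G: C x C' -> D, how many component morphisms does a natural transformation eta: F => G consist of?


A natural transformation eta: F => G assigns one component morphism per
object of the domain category.
The domain is the product category C x C', so
|Ob(C x C')| = |Ob(C)| * |Ob(C')| = 7 * 12 = 84.
Therefore eta has 84 component morphisms.

84


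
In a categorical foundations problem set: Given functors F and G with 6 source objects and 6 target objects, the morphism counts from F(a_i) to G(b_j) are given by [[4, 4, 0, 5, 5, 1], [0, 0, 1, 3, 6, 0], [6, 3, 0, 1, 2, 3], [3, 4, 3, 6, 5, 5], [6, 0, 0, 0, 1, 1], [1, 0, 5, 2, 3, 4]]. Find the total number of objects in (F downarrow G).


Objects of (F downarrow G) are triples (a, b, h: F(a)->G(b)).
The count equals the sum of all entries in the hom-matrix.
sum(row 0) = 19
sum(row 1) = 10
sum(row 2) = 15
sum(row 3) = 26
sum(row 4) = 8
sum(row 5) = 15
Grand total = 93

93


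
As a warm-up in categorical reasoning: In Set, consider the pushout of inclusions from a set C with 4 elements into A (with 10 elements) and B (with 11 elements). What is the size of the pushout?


The pushout A +_C B identifies the images of C in A and B.
|A +_C B| = |A| + |B| - |C| (for injections).
= 10 + 11 - 4 = 17

17


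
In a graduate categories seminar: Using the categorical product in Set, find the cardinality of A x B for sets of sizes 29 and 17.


In Set, the product A x B is the Cartesian product.
By the universal property, |A x B| = |A| * |B|.
|A x B| = 29 * 17 = 493

493


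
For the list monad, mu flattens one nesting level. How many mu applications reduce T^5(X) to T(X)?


Each application of mu: T^2 -> T removes one layer of nesting.
Starting at depth 5 (i.e., T^5(X)), we need to reach T(X).
Number of mu applications = 5 - 1 = 4

4


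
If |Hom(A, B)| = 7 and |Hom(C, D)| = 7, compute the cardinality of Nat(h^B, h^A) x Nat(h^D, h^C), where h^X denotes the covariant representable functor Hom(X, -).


By the Yoneda lemma, Nat(h^B, h^A) is isomorphic to Hom(A, B),
so |Nat(h^B, h^A)| = |Hom(A, B)| and |Nat(h^D, h^C)| = |Hom(C, D)|.
|Hom(A, B)| = 7, |Hom(C, D)| = 7.
|Nat(h^B, h^A) x Nat(h^D, h^C)| = 7 * 7 = 49

49


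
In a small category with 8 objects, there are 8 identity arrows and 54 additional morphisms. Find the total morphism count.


Each object has an identity morphism, giving 8 identities.
Adding the 54 non-identity morphisms:
Total = 8 + 54 = 62

62


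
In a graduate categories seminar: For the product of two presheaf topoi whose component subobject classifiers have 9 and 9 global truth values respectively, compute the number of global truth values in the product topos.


In a product of presheaf topoi E_1 x E_2, the subobject classifier
is Omega = Omega_1 x Omega_2 (componentwise), so
|Omega(top)| = |Omega_1(top_1)| * |Omega_2(top_2)|.
= 9 * 9 = 81.

81


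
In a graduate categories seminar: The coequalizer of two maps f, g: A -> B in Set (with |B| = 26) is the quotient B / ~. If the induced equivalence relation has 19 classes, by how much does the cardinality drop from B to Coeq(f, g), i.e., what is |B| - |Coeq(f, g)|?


The coequalizer Coeq(f, g) = B / ~ has one element per equivalence class.
|B| = 26, |Coeq(f, g)| = 19.
|B| - |Coeq(f, g)| = 26 - 19 = 7.

7


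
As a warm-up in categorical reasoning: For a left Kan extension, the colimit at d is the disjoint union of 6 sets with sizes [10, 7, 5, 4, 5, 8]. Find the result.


Pointwise, the left Kan extension (Lan_F H)(d) is the colimit, indexed
by the comma category (F downarrow d), of H composed with the
projection (F downarrow d) -> C. Here that colimit is given
as a coproduct (disjoint union) of sets, so its cardinality is the
sum of the sizes of the summands.
Coproduct of sets with sizes: 10 + 7 + 5 + 4 + 5 + 8
= 39

39


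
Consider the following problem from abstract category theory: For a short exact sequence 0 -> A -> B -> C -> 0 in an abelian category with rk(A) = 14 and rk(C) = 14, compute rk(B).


For a short exact sequence 0 -> A -> B -> C -> 0,
rank is additive: rank(B) = rank(A) + rank(C).
rank(B) = 14 + 14 = 28

28


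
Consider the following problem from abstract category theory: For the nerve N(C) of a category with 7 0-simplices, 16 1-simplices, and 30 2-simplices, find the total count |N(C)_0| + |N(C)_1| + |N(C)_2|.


The 2-skeleton of the nerve N(C) consists of simplices in dimensions 0, 1, 2:
  |N(C)_0| = 7 (objects)
  |N(C)_1| = 16 (morphisms)
  |N(C)_2| = 30 (composable pairs)
Total = 7 + 16 + 30 = 53

53


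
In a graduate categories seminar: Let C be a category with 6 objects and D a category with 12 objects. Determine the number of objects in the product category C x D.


The product category C x D has objects that are pairs (c, d).
Number of pairs = |Ob(C)| * |Ob(D)| = 6 * 12 = 72

72


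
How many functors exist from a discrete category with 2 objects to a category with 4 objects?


A functor from a discrete category C to D is determined by
where each object maps. Each of the 2 objects of C can map
to any of the 4 objects of D independently.
Number of functors = 4^2 = 16

16


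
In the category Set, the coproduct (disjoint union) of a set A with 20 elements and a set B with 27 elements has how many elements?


In Set, the coproduct A + B is the disjoint union.
|A + B| = |A| + |B| = 20 + 27 = 47

47


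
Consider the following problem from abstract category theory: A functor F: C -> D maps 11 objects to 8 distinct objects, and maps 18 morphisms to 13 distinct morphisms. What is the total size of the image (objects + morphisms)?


The image of F consists of distinct objects and distinct morphisms.
|Im(F)| on objects = 8
|Im(F)| on morphisms = 13
Total image cardinality = 8 + 13 = 21

21


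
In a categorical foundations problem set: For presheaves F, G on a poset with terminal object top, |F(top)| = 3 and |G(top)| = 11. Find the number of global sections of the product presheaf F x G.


Global sections of a presheaf on a poset with terminal top satisfy
Gamma(H) ~ H(top). Presheaves admit pointwise products, so
(F x G)(top) = F(top) x G(top) (Cartesian product).
|Gamma(F x G)| = |F(top)| * |G(top)| = 3 * 11 = 33.

33


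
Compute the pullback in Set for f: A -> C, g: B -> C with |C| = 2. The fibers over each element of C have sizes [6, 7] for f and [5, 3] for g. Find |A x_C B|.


The pullback A x_C B consists of pairs (a, b) with f(a) = g(b).
For each element c in C, the fiber product has |f^-1(c)| * |g^-1(c)| elements.
Summing over C: 6 * 5 + 7 * 3
= 30 + 21 = 51

51


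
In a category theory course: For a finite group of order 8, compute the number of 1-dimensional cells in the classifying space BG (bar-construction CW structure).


In the bar-construction CW model of BG, the n-cells are indexed by
n-tuples [g_1|...|g_n] of non-identity elements of G (degenerate
simplices with some g_i = e do not contribute cells), so there are
(|G| - 1)^n n-cells.
For dim = 1 with |G| = 8:
cells = (8 - 1)^1 = 7^1 = 7

7


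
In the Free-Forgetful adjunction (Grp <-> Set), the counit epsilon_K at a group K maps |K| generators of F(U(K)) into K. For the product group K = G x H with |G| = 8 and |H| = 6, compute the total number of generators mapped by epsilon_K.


The counit epsilon_K: F(U(K)) -> K of the Free-Forgetful adjunction
maps |K| generators of F(U(K)) into K. For K = G x H (the product group),
|G x H| = |G| * |H|.
Total generators mapped = 8 * 6 = 48.

48


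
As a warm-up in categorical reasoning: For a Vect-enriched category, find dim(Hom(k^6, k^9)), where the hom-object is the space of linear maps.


In Vect-enriched categories, Hom(k^n, k^m) is the space of m x n matrices.
dim(Hom(k^6, k^9)) = 9 * 6 = 54

54


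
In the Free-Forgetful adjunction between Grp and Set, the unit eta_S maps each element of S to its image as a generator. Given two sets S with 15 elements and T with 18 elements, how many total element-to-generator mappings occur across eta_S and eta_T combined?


The unit eta_X: X -> U(F(X)) of the Free-Forgetful adjunction
maps each element of X to a generator of F(X). For X = S + T (disjoint
union in Set), |S + T| = |S| + |T|.
Total mappings = 15 + 18 = 33.

33


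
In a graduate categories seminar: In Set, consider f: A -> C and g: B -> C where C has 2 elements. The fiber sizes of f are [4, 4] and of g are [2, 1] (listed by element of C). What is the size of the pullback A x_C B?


The pullback A x_C B consists of pairs (a, b) with f(a) = g(b).
For each element c in C, the fiber product has |f^-1(c)| * |g^-1(c)| elements.
Summing over C: 4 * 2 + 4 * 1
= 8 + 4 = 12

12


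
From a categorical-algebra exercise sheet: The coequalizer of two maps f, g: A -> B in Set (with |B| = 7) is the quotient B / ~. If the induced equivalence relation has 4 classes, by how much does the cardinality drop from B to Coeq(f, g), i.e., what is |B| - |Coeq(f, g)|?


The coequalizer Coeq(f, g) = B / ~ has one element per equivalence class.
|B| = 7, |Coeq(f, g)| = 4.
|B| - |Coeq(f, g)| = 7 - 4 = 3.

3


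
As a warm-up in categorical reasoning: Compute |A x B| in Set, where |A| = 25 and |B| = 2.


In Set, the product A x B is the Cartesian product.
By the universal property, |A x B| = |A| * |B|.
|A x B| = 25 * 2 = 50

50


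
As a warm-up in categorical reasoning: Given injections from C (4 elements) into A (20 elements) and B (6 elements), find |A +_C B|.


The pushout A +_C B identifies the images of C in A and B.
|A +_C B| = |A| + |B| - |C| (for injections).
= 20 + 6 - 4 = 22

22


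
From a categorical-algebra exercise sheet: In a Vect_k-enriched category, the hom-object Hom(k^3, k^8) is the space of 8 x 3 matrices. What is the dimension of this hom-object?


In Vect-enriched categories, Hom(k^n, k^m) is the space of m x n matrices.
dim(Hom(k^3, k^8)) = 8 * 3 = 24

24


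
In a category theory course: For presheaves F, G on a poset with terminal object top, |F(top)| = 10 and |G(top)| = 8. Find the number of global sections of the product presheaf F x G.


Global sections of a presheaf on a poset with terminal top satisfy
Gamma(H) ~ H(top). Presheaves admit pointwise products, so
(F x G)(top) = F(top) x G(top) (Cartesian product).
|Gamma(F x G)| = |F(top)| * |G(top)| = 10 * 8 = 80.

80


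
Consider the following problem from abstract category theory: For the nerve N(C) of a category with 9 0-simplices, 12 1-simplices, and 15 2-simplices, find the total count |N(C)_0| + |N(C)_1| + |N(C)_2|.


The 2-skeleton of the nerve N(C) consists of simplices in dimensions 0, 1, 2:
  |N(C)_0| = 9 (objects)
  |N(C)_1| = 12 (morphisms)
  |N(C)_2| = 15 (composable pairs)
Total = 9 + 12 + 15 = 36

36


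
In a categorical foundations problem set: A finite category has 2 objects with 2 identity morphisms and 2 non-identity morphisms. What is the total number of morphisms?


Each object has an identity morphism, giving 2 identities.
Adding the 2 non-identity morphisms:
Total = 2 + 2 = 4

4


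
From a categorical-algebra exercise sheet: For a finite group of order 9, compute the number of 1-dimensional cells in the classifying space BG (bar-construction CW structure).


In the bar-construction CW model of BG, the n-cells are indexed by
n-tuples [g_1|...|g_n] of non-identity elements of G (degenerate
simplices with some g_i = e do not contribute cells), so there are
(|G| - 1)^n n-cells.
For dim = 1 with |G| = 9:
cells = (9 - 1)^1 = 8^1 = 8

8


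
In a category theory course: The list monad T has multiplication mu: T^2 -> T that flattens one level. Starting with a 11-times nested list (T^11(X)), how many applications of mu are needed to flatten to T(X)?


Each application of mu: T^2 -> T removes one layer of nesting.
Starting at depth 11 (i.e., T^11(X)), we need to reach T(X).
Number of mu applications = 11 - 1 = 10

10


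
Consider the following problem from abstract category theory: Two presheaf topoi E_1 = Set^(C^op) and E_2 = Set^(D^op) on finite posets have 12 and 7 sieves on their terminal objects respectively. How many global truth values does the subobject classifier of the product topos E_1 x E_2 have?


In a product of presheaf topoi E_1 x E_2, the subobject classifier
is Omega = Omega_1 x Omega_2 (componentwise), so
|Omega(top)| = |Omega_1(top_1)| * |Omega_2(top_2)|.
= 12 * 7 = 84.

84


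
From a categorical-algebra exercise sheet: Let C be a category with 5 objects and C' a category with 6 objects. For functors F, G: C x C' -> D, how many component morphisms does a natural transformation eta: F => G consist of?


A natural transformation eta: F => G assigns one component morphism per
object of the domain category.
The domain is the product category C x C', so
|Ob(C x C')| = |Ob(C)| * |Ob(C')| = 5 * 6 = 30.
Therefore eta has 30 component morphisms.

30


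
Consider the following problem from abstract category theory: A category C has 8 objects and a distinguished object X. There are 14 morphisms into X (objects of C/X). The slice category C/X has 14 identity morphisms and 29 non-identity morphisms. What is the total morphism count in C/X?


In the slice category C/X, objects are morphisms to X.
Identity morphisms: 14 (one per object of C/X).
Non-identity morphisms: 29.
Total = 14 + 29 = 43

43


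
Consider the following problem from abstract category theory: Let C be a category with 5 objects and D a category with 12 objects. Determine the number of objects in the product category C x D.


The product category C x D has objects that are pairs (c, d).
Number of pairs = |Ob(C)| * |Ob(D)| = 5 * 12 = 60

60


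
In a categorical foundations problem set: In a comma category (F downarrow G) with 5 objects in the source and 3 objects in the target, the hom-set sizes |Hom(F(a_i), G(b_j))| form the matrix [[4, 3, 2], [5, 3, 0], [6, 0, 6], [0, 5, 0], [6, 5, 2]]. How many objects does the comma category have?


Objects of (F downarrow G) are triples (a, b, h: F(a)->G(b)).
The count equals the sum of all entries in the hom-matrix.
sum(row 0) = 9
sum(row 1) = 8
sum(row 2) = 12
sum(row 3) = 5
sum(row 4) = 13
Grand total = 47

47


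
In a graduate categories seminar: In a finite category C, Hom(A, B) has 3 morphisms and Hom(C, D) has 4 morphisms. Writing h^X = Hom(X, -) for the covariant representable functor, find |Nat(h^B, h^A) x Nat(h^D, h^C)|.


By the Yoneda lemma, Nat(h^B, h^A) is isomorphic to Hom(A, B),
so |Nat(h^B, h^A)| = |Hom(A, B)| and |Nat(h^D, h^C)| = |Hom(C, D)|.
|Hom(A, B)| = 3, |Hom(C, D)| = 4.
|Nat(h^B, h^A) x Nat(h^D, h^C)| = 3 * 4 = 12

12


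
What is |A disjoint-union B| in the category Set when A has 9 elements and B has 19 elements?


In Set, the coproduct A + B is the disjoint union.
|A + B| = |A| + |B| = 9 + 19 = 28

28


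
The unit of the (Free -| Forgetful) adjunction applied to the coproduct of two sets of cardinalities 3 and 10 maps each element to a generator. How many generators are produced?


The unit eta_X: X -> U(F(X)) of the Free-Forgetful adjunction
maps each element of X to a generator of F(X). For X = S + T (disjoint
union in Set), |S + T| = |S| + |T|.
Total mappings = 3 + 10 = 13.

13


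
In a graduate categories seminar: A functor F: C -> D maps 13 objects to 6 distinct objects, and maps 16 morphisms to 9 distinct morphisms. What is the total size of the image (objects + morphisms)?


The image of F consists of distinct objects and distinct morphisms.
|Im(F)| on objects = 6
|Im(F)| on morphisms = 9
Total image cardinality = 6 + 9 = 15

15


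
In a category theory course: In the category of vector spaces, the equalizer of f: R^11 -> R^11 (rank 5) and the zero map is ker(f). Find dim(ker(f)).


The equalizer of f and the zero map is ker(f).
By the rank-nullity theorem: dim(ker(f)) = dim(domain) - rank(f).
dim(ker(f)) = 11 - 5 = 6

6


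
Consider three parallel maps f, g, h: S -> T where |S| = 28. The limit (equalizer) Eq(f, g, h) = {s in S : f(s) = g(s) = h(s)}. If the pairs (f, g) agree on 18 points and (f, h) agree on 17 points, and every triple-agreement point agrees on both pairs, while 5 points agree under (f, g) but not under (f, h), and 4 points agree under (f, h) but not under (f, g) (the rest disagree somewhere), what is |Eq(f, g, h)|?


Eq(f, g, h) is the triple-agreement set: points in S where all three
maps take the same value. Using inclusion-exclusion on the pairwise data:
Pair (f, g) agrees on 18 points; pair (f, h) on 17 points.
Points agreeing under (f, g) but not (f, h) = 5; under (f, h) but not (f, g) = 4.
Triple-agreement = agreement-in-(f, g) minus points that agree under (f, g) but not (f, h):
|Eq(f, g, h)| = 18 - 5 = 13
(cross-check via (f, h): 17 - 4 = 13.)

13


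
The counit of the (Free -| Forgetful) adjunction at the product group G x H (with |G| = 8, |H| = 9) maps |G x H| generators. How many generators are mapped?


The counit epsilon_K: F(U(K)) -> K of the Free-Forgetful adjunction
maps |K| generators of F(U(K)) into K. For K = G x H (the product group),
|G x H| = |G| * |H|.
Total generators mapped = 8 * 9 = 72.

72


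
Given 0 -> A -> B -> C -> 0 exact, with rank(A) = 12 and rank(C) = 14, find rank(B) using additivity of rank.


For a short exact sequence 0 -> A -> B -> C -> 0,
rank is additive: rank(B) = rank(A) + rank(C).
rank(B) = 12 + 14 = 26

26


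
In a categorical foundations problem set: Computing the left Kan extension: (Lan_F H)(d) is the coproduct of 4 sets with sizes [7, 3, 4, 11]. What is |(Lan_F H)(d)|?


Pointwise, the left Kan extension (Lan_F H)(d) is the colimit, indexed
by the comma category (F downarrow d), of H composed with the
projection (F downarrow d) -> C. Here that colimit is given
as a coproduct (disjoint union) of sets, so its cardinality is the
sum of the sizes of the summands.
Coproduct of sets with sizes: 7 + 3 + 4 + 11
= 25

25


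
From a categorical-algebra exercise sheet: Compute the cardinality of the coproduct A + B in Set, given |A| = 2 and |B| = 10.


In Set, the coproduct A + B is the disjoint union.
|A + B| = |A| + |B| = 2 + 10 = 12

12


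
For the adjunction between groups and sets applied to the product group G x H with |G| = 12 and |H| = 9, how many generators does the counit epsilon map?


The counit epsilon_K: F(U(K)) -> K of the Free-Forgetful adjunction
maps |K| generators of F(U(K)) into K. For K = G x H (the product group),
|G x H| = |G| * |H|.
Total generators mapped = 12 * 9 = 108.

108


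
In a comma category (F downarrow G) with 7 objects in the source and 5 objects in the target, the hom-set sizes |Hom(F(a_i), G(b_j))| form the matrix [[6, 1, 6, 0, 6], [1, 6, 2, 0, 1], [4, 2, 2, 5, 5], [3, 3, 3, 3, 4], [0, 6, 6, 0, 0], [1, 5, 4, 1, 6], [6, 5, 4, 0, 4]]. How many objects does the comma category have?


Objects of (F downarrow G) are triples (a, b, h: F(a)->G(b)).
The count equals the sum of all entries in the hom-matrix.
sum(row 0) = 19
sum(row 1) = 10
sum(row 2) = 18
sum(row 3) = 16
sum(row 4) = 12
sum(row 5) = 17
sum(row 6) = 19
Grand total = 111

111


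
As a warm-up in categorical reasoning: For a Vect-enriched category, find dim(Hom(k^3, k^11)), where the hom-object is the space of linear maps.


In Vect-enriched categories, Hom(k^n, k^m) is the space of m x n matrices.
dim(Hom(k^3, k^11)) = 11 * 3 = 33

33


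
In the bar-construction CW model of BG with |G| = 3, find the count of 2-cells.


In the bar-construction CW model of BG, the n-cells are indexed by
n-tuples [g_1|...|g_n] of non-identity elements of G (degenerate
simplices with some g_i = e do not contribute cells), so there are
(|G| - 1)^n n-cells.
For dim = 2 with |G| = 3:
cells = (3 - 1)^2 = 2^2 = 4

4


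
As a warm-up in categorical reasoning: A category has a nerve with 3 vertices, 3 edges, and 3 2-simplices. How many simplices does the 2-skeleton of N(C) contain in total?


The 2-skeleton of the nerve N(C) consists of simplices in dimensions 0, 1, 2:
  |N(C)_0| = 3 (objects)
  |N(C)_1| = 3 (morphisms)
  |N(C)_2| = 3 (composable pairs)
Total = 3 + 3 + 3 = 9

9


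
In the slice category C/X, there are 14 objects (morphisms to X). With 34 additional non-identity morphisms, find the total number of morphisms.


In the slice category C/X, objects are morphisms to X.
Identity morphisms: 14 (one per object of C/X).
Non-identity morphisms: 34.
Total = 14 + 34 = 48

48


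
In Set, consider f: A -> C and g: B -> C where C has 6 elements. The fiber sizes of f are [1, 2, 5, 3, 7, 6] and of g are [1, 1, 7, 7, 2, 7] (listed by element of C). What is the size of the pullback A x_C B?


The pullback A x_C B consists of pairs (a, b) with f(a) = g(b).
For each element c in C, the fiber product has |f^-1(c)| * |g^-1(c)| elements.
Summing over C: 1 * 1 + 2 * 1 + 5 * 7 + 3 * 7 + 7 * 2 + 6 * 7
= 1 + 2 + 35 + 21 + 14 + 42 = 115

115


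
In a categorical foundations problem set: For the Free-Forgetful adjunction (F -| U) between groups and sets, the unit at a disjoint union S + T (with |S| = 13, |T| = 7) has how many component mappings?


The unit eta_X: X -> U(F(X)) of the Free-Forgetful adjunction
maps each element of X to a generator of F(X). For X = S + T (disjoint
union in Set), |S + T| = |S| + |T|.
Total mappings = 13 + 7 = 20.

20


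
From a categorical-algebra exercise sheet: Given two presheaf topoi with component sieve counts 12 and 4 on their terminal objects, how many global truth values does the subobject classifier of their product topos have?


In a product of presheaf topoi E_1 x E_2, the subobject classifier
is Omega = Omega_1 x Omega_2 (componentwise), so
|Omega(top)| = |Omega_1(top_1)| * |Omega_2(top_2)|.
= 12 * 4 = 48.

48
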